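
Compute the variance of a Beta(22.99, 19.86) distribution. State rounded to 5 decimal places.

μ = 22.99/42.85 = 0.536523; Var = μ(1−μ)/(α+β+1) = 0.2486661/43.85 = 0.00567.

0.00567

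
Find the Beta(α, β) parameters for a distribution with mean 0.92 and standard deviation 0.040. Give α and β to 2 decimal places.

First σ² = 0.001600. Setting α = μn, β = (1−μ)n with n = α+β,
μ(1−μ)/(n+1) = 0.001600 ⇒ n+1 = 0.0736/0.001600 = 46.0000 ⇒ n = 45.0000.
Hence α = 0.92×45.0000 = 41.40, β = 0.08×45.0000 = 3.60.

α = 41.40, β = 3.60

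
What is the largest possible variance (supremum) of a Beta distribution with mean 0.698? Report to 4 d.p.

0.2108

For fixed mean μ the Beta variance is μ(1−μ)/(α+β+1), increasing as α+β decreases.
Its least upper bound (not attained) is μ(1−μ) = 0.698·0.302 = 0.2108.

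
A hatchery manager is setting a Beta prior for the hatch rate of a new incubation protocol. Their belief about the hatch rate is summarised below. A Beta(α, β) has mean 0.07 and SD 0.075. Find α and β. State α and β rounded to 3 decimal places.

α = 0.740, β = 9.833

First σ² = 0.005625. Setting α = μn, β = (1−μ)n with n = α+β,
μ(1−μ)/(n+1) = 0.005625 ⇒ n+1 = 0.0651/0.005625 = 11.5733 ⇒ n = 10.5733.
Hence α = 0.07×10.5733 = 0.740, β = 0.93×10.5733 = 9.833.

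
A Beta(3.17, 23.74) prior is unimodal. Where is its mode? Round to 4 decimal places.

0.0871

With α,β > 1, mode = (α−1)/(α+β−2) = 2.17/24.91 = 0.0871.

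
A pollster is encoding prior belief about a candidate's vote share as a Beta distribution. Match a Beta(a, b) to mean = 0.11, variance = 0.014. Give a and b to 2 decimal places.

a = 0.66, b = 5.33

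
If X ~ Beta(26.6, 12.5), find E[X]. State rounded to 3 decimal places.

0.680

E[X] = α/(α+β) = 26.6/39.1 = 0.680.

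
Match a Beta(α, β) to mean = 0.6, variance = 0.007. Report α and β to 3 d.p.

By moment matching, α+β = μ(1−μ)/σ² − 1 = (0.6·0.4)/0.007 − 1 = 34.2857 − 1 = 33.2857.
Since α/(α+β) = μ, α = 0.6·33.2857 = 19.971 and β = 0.4·33.2857 = 13.314.

α = 19.971, β = 13.314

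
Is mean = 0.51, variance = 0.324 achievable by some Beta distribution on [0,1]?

For any Beta, Var(X) < E[X]·(1−E[X]).
Here μ(1−μ) = 0.51×0.49 = 0.2499, and 0.324 ≥ 0.2499.

No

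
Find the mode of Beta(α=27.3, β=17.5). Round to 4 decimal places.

0.6145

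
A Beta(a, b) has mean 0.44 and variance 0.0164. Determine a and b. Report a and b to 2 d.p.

Let s = a+b. The Beta variance is μ(1−μ)/(s+1).
So s+1 = μ(1−μ)/σ² = (0.44×0.56)/0.0164 = 0.2464/0.0164 = 15.0244, giving s = 14.0244.
Then a = μs = 0.44×14.0244 = 6.17 and b = (1−μ)s = 0.56×14.0244 = 7.85.

a = 6.17, b = 7.85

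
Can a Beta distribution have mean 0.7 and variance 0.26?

The Beta variance bound is σ² < μ(1−μ).
Here μ(1−μ) = 0.7×0.3 = 0.21, and 0.26 ≥ 0.21.

No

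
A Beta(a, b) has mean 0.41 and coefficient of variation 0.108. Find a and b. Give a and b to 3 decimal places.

σ = CV·μ = 0.108×0.41 = 0.04428, so σ² = 0.001961.
s+1 = μ(1−μ)/σ² = 0.2419/0.001961 = 123.3731, so s = a+b = 122.3731.
a = μs = 50.173, b = (1−μ)s = 72.200.

a = 50.173, b = 72.200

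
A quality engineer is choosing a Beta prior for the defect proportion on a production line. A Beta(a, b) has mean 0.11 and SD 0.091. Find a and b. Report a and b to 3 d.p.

σ² = 0.091² = 0.008281.
With s = a+b, Var = μ(1−μ)/(s+1), so s+1 = (0.11×0.89)/0.008281 = 11.8222 and s = 10.8222.
a = μs = 1.190, b = (1−μ)s = 9.632.

a = 1.190, b = 9.632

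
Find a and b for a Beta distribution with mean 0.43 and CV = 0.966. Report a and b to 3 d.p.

a = 0.181, b = 0.240

σ = CV·μ = 0.966×0.43 = 0.41538, so σ² = 0.172541.
s+1 = μ(1−μ)/σ² = 0.2451/0.172541 = 1.4205, so s = a+b = 0.4205.
a = μs = 0.181, b = (1−μ)s = 0.240.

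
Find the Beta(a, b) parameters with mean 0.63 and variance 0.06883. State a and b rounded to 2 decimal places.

By moment matching, a+b = μ(1−μ)/σ² − 1 = (0.63·0.37)/0.06883 − 1 = 3.3866 − 1 = 2.3866.
Since a/(a+b) = μ, a = 0.63·2.3866 = 1.50 and b = 0.37·2.3866 = 0.88.

a = 1.50, b = 0.88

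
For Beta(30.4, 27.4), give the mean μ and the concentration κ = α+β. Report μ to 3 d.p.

μ = 0.526, κ = 57.8

κ = α+β = 30.4+27.4 = 57.8; μ = α/κ = 30.4/57.8 = 0.526.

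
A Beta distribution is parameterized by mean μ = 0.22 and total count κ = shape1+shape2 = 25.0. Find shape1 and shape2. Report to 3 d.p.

shape1 = 5.500, shape2 = 19.500

shape1 = μκ = 0.22×25.0 = 5.500 and shape2 = (1−μ)κ = 0.78×25.0 = 19.500.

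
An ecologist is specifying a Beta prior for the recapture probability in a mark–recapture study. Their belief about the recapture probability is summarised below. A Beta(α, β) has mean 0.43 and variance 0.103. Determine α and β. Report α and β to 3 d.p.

By moment matching, α+β = μ(1−μ)/σ² − 1 = (0.43·0.57)/0.103 − 1 = 2.3796 − 1 = 1.3796.
Since α/(α+β) = μ, α = 0.43·1.3796 = 0.593 and β = 0.57·1.3796 = 0.786.

α = 0.593, β = 0.786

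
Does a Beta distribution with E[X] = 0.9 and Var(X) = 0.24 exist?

A Beta with mean μ has variance μ(1−μ)/(α+β+1) < μ(1−μ).
Here μ(1−μ) = 0.9×0.1 = 0.09, and 0.24 ≥ 0.09.

No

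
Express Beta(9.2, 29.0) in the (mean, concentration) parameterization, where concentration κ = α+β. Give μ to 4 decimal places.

κ = α+β = 9.2+29.0 = 38.2; μ = α/κ = 9.2/38.2 = 0.2408.

μ = 0.2408, κ = 38.2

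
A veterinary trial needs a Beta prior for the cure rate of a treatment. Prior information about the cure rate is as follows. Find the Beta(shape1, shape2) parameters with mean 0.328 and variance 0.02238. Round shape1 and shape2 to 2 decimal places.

shape1 = 2.90, shape2 = 5.95

By moment matching, shape1+shape2 = μ(1−μ)/σ² − 1 = (0.328·0.672)/0.02238 − 1 = 9.8488 − 1 = 8.8488.
Since shape1/(shape1+shape2) = μ, shape1 = 0.328·8.8488 = 2.90 and shape2 = 0.672·8.8488 = 5.95.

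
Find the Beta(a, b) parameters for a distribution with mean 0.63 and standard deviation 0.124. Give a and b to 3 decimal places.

a = 8.921, b = 5.239

σ² = 0.124² = 0.015376.
With s = a+b, Var = μ(1−μ)/(s+1), so s+1 = (0.63×0.37)/0.015376 = 15.1600 and s = 14.1600.
a = μs = 8.921, b = (1−μ)s = 5.239.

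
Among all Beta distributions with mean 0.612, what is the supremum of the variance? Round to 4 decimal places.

Var = μ(1−μ)/(α+β+1), which approaches μ(1−μ) as α+β → 0.
So the supremum is μ(1−μ) = 0.612×0.388 = 0.2375.

0.2375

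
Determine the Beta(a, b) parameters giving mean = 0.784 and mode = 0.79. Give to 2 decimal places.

Let s = a+b. Mean gives a = μs = 0.784s; mode gives (a−1)/(s−2) = 0.79.
Substituting: 0.784s − 1 = 0.79(s−2) = 0.79s − 1.58, so -0.006s = -0.58 and s = 96.6667.
Then a = 0.784×96.6667 = 75.79 and b = s−a = 20.88.

a = 75.79, b = 20.88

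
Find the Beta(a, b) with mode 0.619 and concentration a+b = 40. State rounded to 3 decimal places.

Mode = (a−1)/(κ−2) with κ = a+b, so a−1 = 0.619·38 = 23.522.
a = 24.522; b = κ − a = 15.478.

a = 24.522, b = 15.478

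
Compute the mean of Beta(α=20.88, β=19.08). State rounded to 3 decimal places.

E[X] = α/(α+β) = 20.88/39.96 = 0.523.

0.523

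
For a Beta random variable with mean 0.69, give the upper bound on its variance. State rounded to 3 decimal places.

0.214

For fixed mean μ the Beta variance is μ(1−μ)/(α+β+1), increasing as α+β decreases.
Its least upper bound (not attained) is μ(1−μ) = 0.69·0.31 = 0.214.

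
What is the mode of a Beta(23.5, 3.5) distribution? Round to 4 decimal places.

0.9000

The density x^(α−1)(1−x)^(β−1) is maximised at (α−1)/(α+β−2) = 22.5/25.0 = 0.9000.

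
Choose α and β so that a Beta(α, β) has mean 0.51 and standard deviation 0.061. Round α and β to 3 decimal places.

Variance = 0.061² = 0.003721. The moment-matching identity α+β = μ(1−μ)/Var − 1 gives
α+β = 0.2499/0.003721 − 1 = 66.1594, so α = μ·66.1594 = 33.741 and β = (1−μ)·66.1594 = 32.418.

α = 33.741, β = 32.418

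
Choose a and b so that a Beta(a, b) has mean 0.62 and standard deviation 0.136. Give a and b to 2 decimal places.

Variance = 0.136² = 0.018496. The moment-matching identity a+b = μ(1−μ)/Var − 1 gives
a+b = 0.2356/0.018496 − 1 = 11.7379, so a = μ·11.7379 = 7.28 and b = (1−μ)·11.7379 = 4.46.

a = 7.28, b = 4.46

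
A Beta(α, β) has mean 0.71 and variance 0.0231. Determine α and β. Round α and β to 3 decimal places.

α = 5.619, β = 2.295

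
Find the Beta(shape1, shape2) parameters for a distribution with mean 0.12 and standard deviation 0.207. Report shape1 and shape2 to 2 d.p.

shape1 = 0.18, shape2 = 1.29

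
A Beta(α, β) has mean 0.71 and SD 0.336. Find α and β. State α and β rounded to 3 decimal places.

Variance = 0.336² = 0.112896. The moment-matching identity α+β = μ(1−μ)/Var − 1 gives
α+β = 0.2059/0.112896 − 1 = 0.8238, so α = μ·0.8238 = 0.585 and β = (1−μ)·0.8238 = 0.239.

α = 0.585, β = 0.239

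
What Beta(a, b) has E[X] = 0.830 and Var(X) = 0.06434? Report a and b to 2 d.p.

a = 0.99, b = 0.20

Write ν = a+b; then a = μν and Var = μ(1−μ)/(ν+1).
ν = μ(1−μ)/Var − 1 = 0.141100/0.06434 − 1 = 1.1930.
a = 0.830·1.1930 = 0.99, b = 0.170·1.1930 = 0.20.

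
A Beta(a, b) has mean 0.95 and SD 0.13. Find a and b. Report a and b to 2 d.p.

a = 1.72, b = 0.09

First σ² = 0.0169. Setting a = μn, b = (1−μ)n with n = a+b,
μ(1−μ)/(n+1) = 0.0169 ⇒ n+1 = 0.0475/0.0169 = 2.8107 ⇒ n = 1.8107.
Hence a = 0.95×1.8107 = 1.72, b = 0.05×1.8107 = 0.09.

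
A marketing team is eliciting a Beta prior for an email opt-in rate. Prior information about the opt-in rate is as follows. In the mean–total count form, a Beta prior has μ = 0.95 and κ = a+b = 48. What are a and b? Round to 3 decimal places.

Split κ in proportion μ : (1−μ): a = 0.95·48 = 45.600, b = 48 − 45.600 = 2.400.

a = 45.600, b = 2.400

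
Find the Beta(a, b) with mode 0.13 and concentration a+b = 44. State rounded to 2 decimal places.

a = 6.46, b = 37.54

For a,b>1 the mode is (a−1)/(a+b−2), so a = mode·(κ−2)+1 = 0.13×42+1 = 6.46.
And b = (1−mode)·(κ−2)+1 = 0.87×42+1 = 37.54.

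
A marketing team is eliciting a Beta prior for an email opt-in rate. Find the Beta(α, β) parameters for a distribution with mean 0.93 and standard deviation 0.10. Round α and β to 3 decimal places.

α = 5.124, β = 0.386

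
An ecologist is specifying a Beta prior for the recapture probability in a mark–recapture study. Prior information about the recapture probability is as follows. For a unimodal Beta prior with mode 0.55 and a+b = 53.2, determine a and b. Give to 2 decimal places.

Mode = (a−1)/(κ−2) with κ = a+b, so a−1 = 0.55·51.2 = 28.16.
a = 29.16; b = κ − a = 24.04.

a = 29.16, b = 24.04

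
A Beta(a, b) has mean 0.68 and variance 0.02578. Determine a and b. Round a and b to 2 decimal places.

a = 5.06, b = 2.38

By moment matching, a+b = μ(1−μ)/σ² − 1 = (0.68·0.32)/0.02578 − 1 = 8.4407 − 1 = 7.4407.
Since a/(a+b) = μ, a = 0.68·7.4407 = 5.06 and b = 0.32·7.4407 = 2.38.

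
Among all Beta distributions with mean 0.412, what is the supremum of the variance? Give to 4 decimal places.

0.2423

For fixed mean μ the Beta variance is μ(1−μ)/(α+β+1), increasing as α+β decreases.
Its least upper bound (not attained) is μ(1−μ) = 0.412·0.588 = 0.2423.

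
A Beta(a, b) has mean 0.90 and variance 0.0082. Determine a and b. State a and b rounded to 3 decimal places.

Write ν = a+b; then a = μν and Var = μ(1−μ)/(ν+1).
ν = μ(1−μ)/Var − 1 = 0.0900/0.0082 − 1 = 9.9756.
a = 0.90·9.9756 = 8.978, b = 0.10·9.9756 = 0.998.

a = 8.978, b = 0.998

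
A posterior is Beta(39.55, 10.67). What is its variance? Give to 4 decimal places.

α+β = 50.22 and αβ = 421.9985, so Var = αβ/[(α+β)²(α+β+1)] = 421.9985/129179.319048 = 0.0033.

0.0033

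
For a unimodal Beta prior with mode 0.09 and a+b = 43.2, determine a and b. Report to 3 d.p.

a = 4.708, b = 38.492

Since the density peak of Beta(a,b) is at (a−1)/(a+b−2),
a = 1 + 0.09(43.2−2) = 4.708 and b = 43.2 − 4.708 = 38.492.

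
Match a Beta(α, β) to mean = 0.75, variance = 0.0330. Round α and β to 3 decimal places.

Write ν = α+β; then α = μν and Var = μ(1−μ)/(ν+1).
ν = μ(1−μ)/Var − 1 = 0.1875/0.0330 − 1 = 4.6818.
α = 0.75·4.6818 = 3.511, β = 0.25·4.6818 = 1.170.

α = 3.511, β = 1.170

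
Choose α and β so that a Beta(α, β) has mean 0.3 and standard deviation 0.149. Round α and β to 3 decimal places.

First σ² = 0.022201. Setting α = μn, β = (1−μ)n with n = α+β,
μ(1−μ)/(n+1) = 0.022201 ⇒ n+1 = 0.21/0.022201 = 9.4590 ⇒ n = 8.4590.
Hence α = 0.3×8.4590 = 2.538, β = 0.7×8.4590 = 5.921.

α = 2.538, β = 5.921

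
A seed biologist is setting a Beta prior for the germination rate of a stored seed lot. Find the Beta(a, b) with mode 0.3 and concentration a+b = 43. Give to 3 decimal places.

a = 13.300, b = 29.700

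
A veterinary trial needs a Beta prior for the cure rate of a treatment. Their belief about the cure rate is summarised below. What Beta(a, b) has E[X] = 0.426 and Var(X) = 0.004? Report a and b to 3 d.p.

Write ν = a+b; then a = μν and Var = μ(1−μ)/(ν+1).
ν = μ(1−μ)/Var − 1 = 0.244524/0.004 − 1 = 60.1310.
a = 0.426·60.1310 = 25.616, b = 0.574·60.1310 = 34.515.

a = 25.616, b = 34.515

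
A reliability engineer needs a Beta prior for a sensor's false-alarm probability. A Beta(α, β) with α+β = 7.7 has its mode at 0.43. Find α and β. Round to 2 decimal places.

α = 3.45, β = 4.25

Mode = (α−1)/(κ−2) with κ = α+β, so α−1 = 0.43·5.7 = 2.45.
α = 3.45; β = κ − α = 4.25.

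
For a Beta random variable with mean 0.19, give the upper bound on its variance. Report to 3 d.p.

0.154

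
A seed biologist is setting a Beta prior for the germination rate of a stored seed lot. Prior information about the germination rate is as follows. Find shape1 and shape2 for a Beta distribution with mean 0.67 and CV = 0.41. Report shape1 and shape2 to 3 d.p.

Var = (CV·μ)² = (0.41×0.67)² = 0.075460.
shape1+shape2 = μ(1−μ)/Var − 1 = 0.2211/0.075460 − 1 = 1.9300.
Thus shape1 = 0.67·1.9300 = 1.293 and shape2 = 0.33·1.9300 = 0.637.

shape1 = 1.293, shape2 = 0.637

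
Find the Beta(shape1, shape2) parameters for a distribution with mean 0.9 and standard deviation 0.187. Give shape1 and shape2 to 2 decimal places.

σ² = 0.187² = 0.034969.
With s = shape1+shape2, Var = μ(1−μ)/(s+1), so s+1 = (0.9×0.1)/0.034969 = 2.5737 and s = 1.5737.
shape1 = μs = 1.42, shape2 = (1−μ)s = 0.16.

shape1 = 1.42, shape2 = 0.16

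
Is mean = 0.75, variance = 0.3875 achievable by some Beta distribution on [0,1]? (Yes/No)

For any Beta, Var(X) < E[X]·(1−E[X]).
Here μ(1−μ) = 0.75×0.25 = 0.1875, and 0.3875 ≥ 0.1875.

No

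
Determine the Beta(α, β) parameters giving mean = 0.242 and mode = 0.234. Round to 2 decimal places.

Let s = α+β. Mean gives α = μs = 0.242s; mode gives (α−1)/(s−2) = 0.234.
Substituting: 0.242s − 1 = 0.234(s−2) = 0.234s − 0.468, so 0.008s = 0.532 and s = 66.5000.
Then α = 0.242×66.5000 = 16.09 and β = s−α = 50.41.

α = 16.09, β = 50.41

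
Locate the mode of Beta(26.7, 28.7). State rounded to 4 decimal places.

0.4813

The density x^(α−1)(1−x)^(β−1) is maximised at (α−1)/(α+β−2) = 25.7/53.4 = 0.4813.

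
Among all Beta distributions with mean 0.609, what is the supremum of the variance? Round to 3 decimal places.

0.238

For fixed mean μ the Beta variance is μ(1−μ)/(α+β+1), increasing as α+β decreases.
Its least upper bound (not attained) is μ(1−μ) = 0.609·0.391 = 0.238.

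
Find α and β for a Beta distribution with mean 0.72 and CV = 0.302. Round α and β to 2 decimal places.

α = 2.35, β = 0.91

σ = CV·μ = 0.302×0.72 = 0.21744, so σ² = 0.047280.
s+1 = μ(1−μ)/σ² = 0.2016/0.047280 = 4.2639, so s = α+β = 3.2639.
α = μs = 2.35, β = (1−μ)s = 0.91.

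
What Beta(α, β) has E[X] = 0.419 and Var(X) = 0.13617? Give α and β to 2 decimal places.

α = 0.33, β = 0.46

By moment matching, α+β = μ(1−μ)/σ² − 1 = (0.419·0.581)/0.13617 − 1 = 1.7878 − 1 = 0.7878.
Since α/(α+β) = μ, α = 0.419·0.7878 = 0.33 and β = 0.581·0.7878 = 0.46.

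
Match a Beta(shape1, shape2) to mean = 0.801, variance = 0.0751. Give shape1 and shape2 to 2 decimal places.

shape1 = 0.90, shape2 = 0.22

Let s = shape1+shape2. The Beta variance is μ(1−μ)/(s+1).
So s+1 = μ(1−μ)/σ² = (0.801×0.199)/0.0751 = 0.159399/0.0751 = 2.1225, giving s = 1.1225.
Then shape1 = μs = 0.801×1.1225 = 0.90 and shape2 = (1−μ)s = 0.199×1.1225 = 0.22.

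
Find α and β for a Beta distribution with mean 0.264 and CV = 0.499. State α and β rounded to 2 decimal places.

α = 2.69, β = 7.50

Var = (CV·μ)² = (0.499×0.264)² = 0.017354.
α+β = μ(1−μ)/Var − 1 = 0.194304/0.017354 − 1 = 10.1963.
Thus α = 0.264·10.1963 = 2.69 and β = 0.736·10.1963 = 7.50.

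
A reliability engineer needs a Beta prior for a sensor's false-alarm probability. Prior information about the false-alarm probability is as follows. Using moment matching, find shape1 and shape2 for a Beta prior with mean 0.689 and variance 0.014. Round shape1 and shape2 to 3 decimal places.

shape1 = 9.857, shape2 = 4.449

Write ν = shape1+shape2; then shape1 = μν and Var = μ(1−μ)/(ν+1).
ν = μ(1−μ)/Var − 1 = 0.214279/0.014 − 1 = 14.3056.
shape1 = 0.689·14.3056 = 9.857, shape2 = 0.311·14.3056 = 4.449.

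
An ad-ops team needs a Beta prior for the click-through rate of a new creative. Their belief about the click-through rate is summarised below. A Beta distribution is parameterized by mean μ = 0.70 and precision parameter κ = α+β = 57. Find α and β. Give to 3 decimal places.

α = 39.900, β = 17.100

Split κ in proportion μ : (1−μ): α = 0.70·57 = 39.900, β = 57 − 39.900 = 17.100.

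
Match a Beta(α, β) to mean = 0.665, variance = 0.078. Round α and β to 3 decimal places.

By moment matching, α+β = μ(1−μ)/σ² − 1 = (0.665·0.335)/0.078 − 1 = 2.8561 − 1 = 1.8561.
Since α/(α+β) = μ, α = 0.665·1.8561 = 1.234 and β = 0.335·1.8561 = 0.622.

α = 1.234, β = 0.622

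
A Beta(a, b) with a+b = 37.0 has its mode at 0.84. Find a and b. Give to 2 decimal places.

a = 30.40, b = 6.60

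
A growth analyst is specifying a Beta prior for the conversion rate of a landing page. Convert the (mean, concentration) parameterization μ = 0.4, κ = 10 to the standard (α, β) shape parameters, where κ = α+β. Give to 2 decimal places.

α = μκ = 0.4×10 = 4.00 and β = (1−μ)κ = 0.6×10 = 6.00.

α = 4.00, β = 6.00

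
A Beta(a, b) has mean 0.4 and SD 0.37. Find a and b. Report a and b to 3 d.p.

a = 0.301, b = 0.452

σ² = 0.37² = 0.1369.
With s = a+b, Var = μ(1−μ)/(s+1), so s+1 = (0.4×0.6)/0.1369 = 1.7531 and s = 0.7531.
a = μs = 0.301, b = (1−μ)s = 0.452.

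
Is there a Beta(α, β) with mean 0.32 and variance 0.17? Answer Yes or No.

For any Beta, Var(X) < E[X]·(1−E[X]).
Here μ(1−μ) = 0.32×0.68 = 0.2176, and 0.17 < 0.2176.

Yes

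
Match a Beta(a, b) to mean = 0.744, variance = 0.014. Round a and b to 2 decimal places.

Let s = a+b. The Beta variance is μ(1−μ)/(s+1).
So s+1 = μ(1−μ)/σ² = (0.744×0.256)/0.014 = 0.190464/0.014 = 13.6046, giving s = 12.6046.
Then a = μs = 0.744×12.6046 = 9.38 and b = (1−μ)s = 0.256×12.6046 = 3.23.

a = 9.38, b = 3.23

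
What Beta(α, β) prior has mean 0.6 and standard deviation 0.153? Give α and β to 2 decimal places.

α = 5.55, β = 3.70

σ² = 0.153² = 0.023409.
With s = α+β, Var = μ(1−μ)/(s+1), so s+1 = (0.6×0.4)/0.023409 = 10.2525 and s = 9.2525.
α = μs = 5.55, β = (1−μ)s = 3.70.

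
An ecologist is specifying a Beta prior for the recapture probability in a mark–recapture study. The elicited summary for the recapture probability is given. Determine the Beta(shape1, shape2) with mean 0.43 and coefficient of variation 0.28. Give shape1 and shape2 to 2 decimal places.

σ = CV·μ = 0.28×0.43 = 0.12040, so σ² = 0.014496.
s+1 = μ(1−μ)/σ² = 0.2451/0.014496 = 16.9079, so s = shape1+shape2 = 15.9079.
shape1 = μs = 6.84, shape2 = (1−μ)s = 9.07.

shape1 = 6.84, shape2 = 9.07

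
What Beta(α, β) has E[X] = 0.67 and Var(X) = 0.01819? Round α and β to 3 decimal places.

Let s = α+β. The Beta variance is μ(1−μ)/(s+1).
So s+1 = μ(1−μ)/σ² = (0.67×0.33)/0.01819 = 0.2211/0.01819 = 12.1550, giving s = 11.1550.
Then α = μs = 0.67×11.1550 = 7.474 and β = (1−μ)s = 0.33×11.1550 = 3.681.

α = 7.474, β = 3.681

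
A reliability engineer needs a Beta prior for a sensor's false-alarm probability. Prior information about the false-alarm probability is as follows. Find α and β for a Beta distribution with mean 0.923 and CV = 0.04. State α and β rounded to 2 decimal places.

α = 47.20, β = 3.94

Var = (CV·μ)² = (0.04×0.923)² = 0.001363.
α+β = μ(1−μ)/Var − 1 = 0.071071/0.001363 − 1 = 51.1398.
Thus α = 0.923·51.1398 = 47.20 and β = 0.077·51.1398 = 3.94.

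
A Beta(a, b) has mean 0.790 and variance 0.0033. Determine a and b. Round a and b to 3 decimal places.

a = 38.925, b = 10.347

By moment matching, a+b = μ(1−μ)/σ² − 1 = (0.790·0.210)/0.0033 − 1 = 50.2727 − 1 = 49.2727.
Since a/(a+b) = μ, a = 0.790·49.2727 = 38.925 and b = 0.210·49.2727 = 10.347.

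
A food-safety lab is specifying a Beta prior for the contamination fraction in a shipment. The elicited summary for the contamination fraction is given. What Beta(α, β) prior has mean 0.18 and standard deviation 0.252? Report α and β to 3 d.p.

α = 0.238, β = 1.086

Variance = 0.252² = 0.063504. The moment-matching identity α+β = μ(1−μ)/Var − 1 gives
α+β = 0.1476/0.063504 − 1 = 1.3243, so α = μ·1.3243 = 0.238 and β = (1−μ)·1.3243 = 1.086.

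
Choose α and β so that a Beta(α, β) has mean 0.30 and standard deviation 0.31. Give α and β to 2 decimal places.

α = 0.36, β = 0.83

σ² = 0.31² = 0.0961.
With s = α+β, Var = μ(1−μ)/(s+1), so s+1 = (0.30×0.70)/0.0961 = 2.1852 and s = 1.1852.
α = μs = 0.36, β = (1−μ)s = 0.83.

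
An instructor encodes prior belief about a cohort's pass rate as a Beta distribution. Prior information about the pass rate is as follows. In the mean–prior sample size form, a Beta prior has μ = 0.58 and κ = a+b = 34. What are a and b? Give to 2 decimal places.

a = μκ = 0.58×34 = 19.72 and b = (1−μ)κ = 0.42×34 = 14.28.

a = 19.72, b = 14.28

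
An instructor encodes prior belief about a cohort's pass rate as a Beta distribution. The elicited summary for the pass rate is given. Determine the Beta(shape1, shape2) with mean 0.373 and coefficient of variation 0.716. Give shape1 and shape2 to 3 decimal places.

σ = CV·μ = 0.716×0.373 = 0.26707, so σ² = 0.071325.
s+1 = μ(1−μ)/σ² = 0.233871/0.071325 = 3.2789, so s = shape1+shape2 = 2.2789.
shape1 = μs = 0.850, shape2 = (1−μ)s = 1.429.

shape1 = 0.850, shape2 = 1.429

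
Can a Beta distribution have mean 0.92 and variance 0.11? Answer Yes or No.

For any Beta, Var(X) < E[X]·(1−E[X]).
Here μ(1−μ) = 0.92×0.08 = 0.0736, and 0.11 ≥ 0.0736.

No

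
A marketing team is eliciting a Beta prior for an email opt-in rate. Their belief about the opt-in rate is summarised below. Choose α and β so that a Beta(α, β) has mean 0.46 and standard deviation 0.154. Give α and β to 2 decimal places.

α = 4.36, β = 5.12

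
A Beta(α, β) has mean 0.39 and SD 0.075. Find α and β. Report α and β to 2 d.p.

α = 16.10, β = 25.19

Variance = 0.075² = 0.005625. The moment-matching identity α+β = μ(1−μ)/Var − 1 gives
α+β = 0.2379/0.005625 − 1 = 41.2933, so α = μ·41.2933 = 16.10 and β = (1−μ)·41.2933 = 25.19.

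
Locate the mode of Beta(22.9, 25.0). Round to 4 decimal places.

0.4771

The density x^(α−1)(1−x)^(β−1) is maximised at (α−1)/(α+β−2) = 21.9/45.9 = 0.4771.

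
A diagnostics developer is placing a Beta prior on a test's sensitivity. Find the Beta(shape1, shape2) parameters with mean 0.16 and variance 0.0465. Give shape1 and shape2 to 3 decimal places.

shape1 = 0.302, shape2 = 1.588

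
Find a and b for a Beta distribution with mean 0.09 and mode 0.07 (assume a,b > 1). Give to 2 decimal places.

a = 3.87, b = 39.13

Let s = a+b. Mean gives a = μs = 0.09s; mode gives (a−1)/(s−2) = 0.07.
Substituting: 0.09s − 1 = 0.07(s−2) = 0.07s − 0.14, so 0.02s = 0.86 and s = 43.0000.
Then a = 0.09×43.0000 = 3.87 and b = s−a = 39.13.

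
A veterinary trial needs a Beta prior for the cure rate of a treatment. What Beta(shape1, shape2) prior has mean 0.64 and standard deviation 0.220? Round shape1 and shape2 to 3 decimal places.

shape1 = 2.407, shape2 = 1.354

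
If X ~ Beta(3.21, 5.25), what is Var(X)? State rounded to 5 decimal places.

0.02489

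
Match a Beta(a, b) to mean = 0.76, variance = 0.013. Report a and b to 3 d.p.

Write ν = a+b; then a = μν and Var = μ(1−μ)/(ν+1).
ν = μ(1−μ)/Var − 1 = 0.1824/0.013 − 1 = 13.0308.
a = 0.76·13.0308 = 9.903, b = 0.24·13.0308 = 3.127.

a = 9.903, b = 3.127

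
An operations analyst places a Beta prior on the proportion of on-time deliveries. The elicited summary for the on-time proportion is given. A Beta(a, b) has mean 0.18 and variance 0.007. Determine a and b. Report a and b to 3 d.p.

a = 3.615, b = 16.470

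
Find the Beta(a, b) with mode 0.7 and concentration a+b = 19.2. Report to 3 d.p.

a = 13.040, b = 6.160

Mode = (a−1)/(κ−2) with κ = a+b, so a−1 = 0.7·17.2 = 12.040.
a = 13.040; b = κ − a = 6.160.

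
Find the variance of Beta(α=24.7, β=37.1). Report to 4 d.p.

0.0038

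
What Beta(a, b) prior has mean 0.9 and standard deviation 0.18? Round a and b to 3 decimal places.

a = 1.600, b = 0.178

First σ² = 0.0324. Setting a = μn, b = (1−μ)n with n = a+b,
μ(1−μ)/(n+1) = 0.0324 ⇒ n+1 = 0.09/0.0324 = 2.7778 ⇒ n = 1.7778.
Hence a = 0.9×1.7778 = 1.600, b = 0.1×1.7778 = 0.178.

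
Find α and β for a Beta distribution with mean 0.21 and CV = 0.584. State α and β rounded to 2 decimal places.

α = 2.11, β = 7.92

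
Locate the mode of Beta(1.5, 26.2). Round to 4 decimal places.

0.0195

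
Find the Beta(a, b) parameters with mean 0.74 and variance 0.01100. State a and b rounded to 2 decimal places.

By moment matching, a+b = μ(1−μ)/σ² − 1 = (0.74·0.26)/0.01100 − 1 = 17.4909 − 1 = 16.4909.
Since a/(a+b) = μ, a = 0.74·16.4909 = 12.20 and b = 0.26·16.4909 = 4.29.

a = 12.20, b = 4.29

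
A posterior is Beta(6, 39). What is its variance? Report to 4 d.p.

0.0025

α+β = 45 and αβ = 234, so Var = αβ/[(α+β)²(α+β+1)] = 234/93150 = 0.0025.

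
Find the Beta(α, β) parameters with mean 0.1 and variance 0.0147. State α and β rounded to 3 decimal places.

α = 0.512, β = 4.610

Write ν = α+β; then α = μν and Var = μ(1−μ)/(ν+1).
ν = μ(1−μ)/Var − 1 = 0.09/0.0147 − 1 = 5.1224.
α = 0.1·5.1224 = 0.512, β = 0.9·5.1224 = 4.610.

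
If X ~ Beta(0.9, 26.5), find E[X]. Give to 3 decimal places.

E[X] = α/(α+β) = 0.9/27.4 = 0.033.

0.033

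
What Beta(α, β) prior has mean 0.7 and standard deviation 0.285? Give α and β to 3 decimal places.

σ² = 0.285² = 0.081225.
With s = α+β, Var = μ(1−μ)/(s+1), so s+1 = (0.7×0.3)/0.081225 = 2.5854 and s = 1.5854.
α = μs = 1.110, β = (1−μ)s = 0.476.

α = 1.110, β = 0.476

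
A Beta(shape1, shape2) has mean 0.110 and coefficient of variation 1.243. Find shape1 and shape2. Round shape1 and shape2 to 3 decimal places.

Var = (CV·μ)² = (1.243×0.110)² = 0.018695.
shape1+shape2 = μ(1−μ)/Var − 1 = 0.097900/0.018695 − 1 = 4.2367.
Thus shape1 = 0.110·4.2367 = 0.466 and shape2 = 0.890·4.2367 = 3.771.

shape1 = 0.466, shape2 = 3.771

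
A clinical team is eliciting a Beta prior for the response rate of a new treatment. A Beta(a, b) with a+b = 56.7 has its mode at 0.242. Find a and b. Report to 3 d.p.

Since the density peak of Beta(a,b) is at (a−1)/(a+b−2),
a = 1 + 0.242(56.7−2) = 14.237 and b = 56.7 − 14.237 = 42.463.

a = 14.237, b = 42.463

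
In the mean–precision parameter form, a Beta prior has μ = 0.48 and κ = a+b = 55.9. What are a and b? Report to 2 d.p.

Split κ in proportion μ : (1−μ): a = 0.48·55.9 = 26.83, b = 55.9 − 26.83 = 29.07.

a = 26.83, b = 29.07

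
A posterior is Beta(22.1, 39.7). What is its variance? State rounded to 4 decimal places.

0.0037

μ = 22.1/61.8 = 0.357605; Var = μ(1−μ)/(α+β+1) = 0.2297237/62.8 = 0.0037.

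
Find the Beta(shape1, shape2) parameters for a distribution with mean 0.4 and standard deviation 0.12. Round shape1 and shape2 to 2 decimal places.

Variance = 0.12² = 0.0144. The moment-matching identity shape1+shape2 = μ(1−μ)/Var − 1 gives
shape1+shape2 = 0.24/0.0144 − 1 = 15.6667, so shape1 = μ·15.6667 = 6.27 and shape2 = (1−μ)·15.6667 = 9.40.

shape1 = 6.27, shape2 = 9.40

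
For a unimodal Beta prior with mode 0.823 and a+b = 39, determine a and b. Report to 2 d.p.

For a,b>1 the mode is (a−1)/(a+b−2), so a = mode·(κ−2)+1 = 0.823×37+1 = 31.45.
And b = (1−mode)·(κ−2)+1 = 0.177×37+1 = 7.55.

a = 31.45, b = 7.55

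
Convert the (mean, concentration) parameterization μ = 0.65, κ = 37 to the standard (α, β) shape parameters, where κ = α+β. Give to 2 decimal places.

α = 24.05, β = 12.95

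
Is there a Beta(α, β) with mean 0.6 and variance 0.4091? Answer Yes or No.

The Beta variance bound is σ² < μ(1−μ).
Here μ(1−μ) = 0.6×0.4 = 0.24, and 0.4091 ≥ 0.24.

No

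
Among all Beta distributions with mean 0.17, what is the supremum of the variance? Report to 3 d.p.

0.141

For fixed mean μ the Beta variance is μ(1−μ)/(α+β+1), increasing as α+β decreases.
Its least upper bound (not attained) is μ(1−μ) = 0.17·0.83 = 0.141.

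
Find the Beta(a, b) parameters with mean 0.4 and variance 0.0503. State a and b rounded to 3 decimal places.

a = 1.509, b = 2.263

Let s = a+b. The Beta variance is μ(1−μ)/(s+1).
So s+1 = μ(1−μ)/σ² = (0.4×0.6)/0.0503 = 0.24/0.0503 = 4.7714, giving s = 3.7714.
Then a = μs = 0.4×3.7714 = 1.509 and b = (1−μ)s = 0.6×3.7714 = 2.263.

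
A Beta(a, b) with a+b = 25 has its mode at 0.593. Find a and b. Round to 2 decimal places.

For a,b>1 the mode is (a−1)/(a+b−2), so a = mode·(κ−2)+1 = 0.593×23+1 = 14.64.
And b = (1−mode)·(κ−2)+1 = 0.407×23+1 = 10.36.

a = 14.64, b = 10.36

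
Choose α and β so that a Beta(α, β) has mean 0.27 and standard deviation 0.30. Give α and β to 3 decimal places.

σ² = 0.30² = 0.0900.
With s = α+β, Var = μ(1−μ)/(s+1), so s+1 = (0.27×0.73)/0.0900 = 2.1900 and s = 1.1900.
α = μs = 0.321, β = (1−μ)s = 0.869.

α = 0.321, β = 0.869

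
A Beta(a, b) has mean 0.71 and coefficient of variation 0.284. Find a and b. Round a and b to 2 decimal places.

σ = CV·μ = 0.284×0.71 = 0.20164, so σ² = 0.040659.
s+1 = μ(1−μ)/σ² = 0.2059/0.040659 = 5.0641, so s = a+b = 4.0641.
a = μs = 2.89, b = (1−μ)s = 1.18.

a = 2.89, b = 1.18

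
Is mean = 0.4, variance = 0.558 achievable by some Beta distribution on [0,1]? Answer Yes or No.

No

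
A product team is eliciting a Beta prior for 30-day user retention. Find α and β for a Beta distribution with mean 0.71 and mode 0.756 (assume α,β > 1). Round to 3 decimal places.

α = 7.903, β = 3.228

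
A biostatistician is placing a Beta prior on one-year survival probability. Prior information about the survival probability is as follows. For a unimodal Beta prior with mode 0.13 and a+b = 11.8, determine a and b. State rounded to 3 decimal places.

For a,b>1 the mode is (a−1)/(a+b−2), so a = mode·(κ−2)+1 = 0.13×9.8+1 = 2.274.
And b = (1−mode)·(κ−2)+1 = 0.87×9.8+1 = 9.526.

a = 2.274, b = 9.526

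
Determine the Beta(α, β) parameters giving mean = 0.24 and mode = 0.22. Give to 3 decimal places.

Let s = α+β. Mean gives α = μs = 0.24s; mode gives (α−1)/(s−2) = 0.22.
Substituting: 0.24s − 1 = 0.22(s−2) = 0.22s − 0.44, so 0.02s = 0.56 and s = 28.0000.
Then α = 0.24×28.0000 = 6.720 and β = s−α = 21.280.

α = 6.720, β = 21.280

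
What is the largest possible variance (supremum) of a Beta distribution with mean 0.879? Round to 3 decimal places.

0.106

Var = μ(1−μ)/(α+β+1), which approaches μ(1−μ) as α+β → 0.
So the supremum is μ(1−μ) = 0.879×0.121 = 0.106.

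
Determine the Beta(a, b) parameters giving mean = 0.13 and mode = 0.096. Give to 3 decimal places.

a = 3.089, b = 20.675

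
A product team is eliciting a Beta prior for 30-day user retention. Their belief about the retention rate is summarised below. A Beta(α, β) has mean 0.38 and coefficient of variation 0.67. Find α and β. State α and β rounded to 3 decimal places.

σ = CV·μ = 0.67×0.38 = 0.25460, so σ² = 0.064821.
s+1 = μ(1−μ)/σ² = 0.2356/0.064821 = 3.6346, so s = α+β = 2.6346.
α = μs = 1.001, β = (1−μ)s = 1.633.

α = 1.001, β = 1.633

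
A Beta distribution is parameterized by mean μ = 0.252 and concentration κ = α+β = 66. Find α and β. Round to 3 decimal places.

α = 16.632, β = 49.368

Split κ in proportion μ : (1−μ): α = 0.252·66 = 16.632, β = 66 − 16.632 = 49.368.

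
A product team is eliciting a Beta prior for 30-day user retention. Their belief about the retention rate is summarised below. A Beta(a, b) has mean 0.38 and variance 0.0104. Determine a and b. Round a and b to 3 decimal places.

a = 8.228, b = 13.425

Write ν = a+b; then a = μν and Var = μ(1−μ)/(ν+1).
ν = μ(1−μ)/Var − 1 = 0.2356/0.0104 − 1 = 21.6538.
a = 0.38·21.6538 = 8.228, b = 0.62·21.6538 = 13.425.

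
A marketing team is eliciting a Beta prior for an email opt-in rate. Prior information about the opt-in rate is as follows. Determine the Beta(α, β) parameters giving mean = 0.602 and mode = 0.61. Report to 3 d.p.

With s = α+β: μ = α/s and mode = (α−1)/(s−2). Eliminating α = μs,
μs − 1 = m(s−2) ⇒ s(μ−m) = 1−2m ⇒ s = -0.22/-0.008 = 27.5000.
So α = μs = 16.555, β = (1−μ)s = 10.945.

α = 16.555, β = 10.945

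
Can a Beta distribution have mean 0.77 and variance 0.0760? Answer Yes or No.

Yes

The Beta variance bound is σ² < μ(1−μ).
Here μ(1−μ) = 0.77×0.23 = 0.1771, and 0.0760 < 0.1771.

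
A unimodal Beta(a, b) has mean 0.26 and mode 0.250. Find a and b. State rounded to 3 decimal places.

Let s = a+b. Mean gives a = μs = 0.26s; mode gives (a−1)/(s−2) = 0.250.
Substituting: 0.26s − 1 = 0.250(s−2) = 0.250s − 0.500, so 0.010s = 0.500 and s = 50.0000.
Then a = 0.26×50.0000 = 13.000 and b = s−a = 37.000.

a = 13.000, b = 37.000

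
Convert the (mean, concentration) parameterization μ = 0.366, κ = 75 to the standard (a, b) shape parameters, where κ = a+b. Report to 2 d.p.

a = 27.45, b = 47.55

a = μκ = 0.366×75 = 27.45 and b = (1−μ)κ = 0.634×75 = 47.55.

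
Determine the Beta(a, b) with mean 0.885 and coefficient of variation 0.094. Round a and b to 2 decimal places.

a = 12.13, b = 1.58

Var = (CV·μ)² = (0.094×0.885)² = 0.006921.
a+b = μ(1−μ)/Var − 1 = 0.101775/0.006921 − 1 = 13.7061.
Thus a = 0.885·13.7061 = 12.13 and b = 0.115·13.7061 = 1.58.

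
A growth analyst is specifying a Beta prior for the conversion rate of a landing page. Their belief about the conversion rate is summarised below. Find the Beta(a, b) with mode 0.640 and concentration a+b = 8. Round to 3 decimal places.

a = 4.840, b = 3.160

For a,b>1 the mode is (a−1)/(a+b−2), so a = mode·(κ−2)+1 = 0.640×6+1 = 4.840.
And b = (1−mode)·(κ−2)+1 = 0.360×6+1 = 3.160.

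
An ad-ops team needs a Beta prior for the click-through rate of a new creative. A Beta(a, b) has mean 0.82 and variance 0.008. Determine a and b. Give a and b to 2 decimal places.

By moment matching, a+b = μ(1−μ)/σ² − 1 = (0.82·0.18)/0.008 − 1 = 18.4500 − 1 = 17.4500.
Since a/(a+b) = μ, a = 0.82·17.4500 = 14.31 and b = 0.18·17.4500 = 3.14.

a = 14.31, b = 3.14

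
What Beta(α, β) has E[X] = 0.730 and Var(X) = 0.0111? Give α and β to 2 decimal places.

By moment matching, α+β = μ(1−μ)/σ² − 1 = (0.730·0.270)/0.0111 − 1 = 17.7568 − 1 = 16.7568.
Since α/(α+β) = μ, α = 0.730·16.7568 = 12.23 and β = 0.270·16.7568 = 4.52.

α = 12.23, β = 4.52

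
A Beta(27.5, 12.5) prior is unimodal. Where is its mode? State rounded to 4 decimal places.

With α,β > 1, mode = (α−1)/(α+β−2) = 26.5/38.0 = 0.6974.

0.6974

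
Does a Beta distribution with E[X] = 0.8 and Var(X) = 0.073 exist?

Yes

For any Beta, Var(X) < E[X]·(1−E[X]).
Here μ(1−μ) = 0.8×0.2 = 0.16, and 0.073 < 0.16.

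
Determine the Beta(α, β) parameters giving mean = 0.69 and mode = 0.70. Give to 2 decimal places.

α = 27.60, β = 12.40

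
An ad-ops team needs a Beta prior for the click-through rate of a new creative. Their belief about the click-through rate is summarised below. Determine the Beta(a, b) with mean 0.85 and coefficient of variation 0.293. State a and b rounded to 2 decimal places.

σ = CV·μ = 0.293×0.85 = 0.24905, so σ² = 0.062026.
s+1 = μ(1−μ)/σ² = 0.1275/0.062026 = 2.0556, so s = a+b = 1.0556.
a = μs = 0.90, b = (1−μ)s = 0.16.

a = 0.90, b = 0.16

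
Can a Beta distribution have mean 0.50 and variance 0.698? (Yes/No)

For any Beta, Var(X) < E[X]·(1−E[X]).
Here μ(1−μ) = 0.50×0.50 = 0.2500, and 0.698 ≥ 0.2500.

No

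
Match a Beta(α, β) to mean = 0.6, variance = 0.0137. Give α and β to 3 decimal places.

By moment matching, α+β = μ(1−μ)/σ² − 1 = (0.6·0.4)/0.0137 − 1 = 17.5182 − 1 = 16.5182.
Since α/(α+β) = μ, α = 0.6·16.5182 = 9.911 and β = 0.4·16.5182 = 6.607.

α = 9.911, β = 6.607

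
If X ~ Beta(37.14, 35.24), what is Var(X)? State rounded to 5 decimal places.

0.00340

α+β = 72.38 and αβ = 1308.8136, so Var = αβ/[(α+β)²(α+β+1)] = 1308.8136/384427.869672 = 0.00340.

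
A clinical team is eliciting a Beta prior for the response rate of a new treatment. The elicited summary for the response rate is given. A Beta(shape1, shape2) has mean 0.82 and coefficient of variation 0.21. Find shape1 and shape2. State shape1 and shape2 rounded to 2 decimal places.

Var = (CV·μ)² = (0.21×0.82)² = 0.029653.
shape1+shape2 = μ(1−μ)/Var − 1 = 0.1476/0.029653 − 1 = 3.9776.
Thus shape1 = 0.82·3.9776 = 3.26 and shape2 = 0.18·3.9776 = 0.72.

shape1 = 3.26, shape2 = 0.72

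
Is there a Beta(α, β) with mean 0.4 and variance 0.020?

For any Beta, Var(X) < E[X]·(1−E[X]).
Here μ(1−μ) = 0.4×0.6 = 0.24, and 0.020 < 0.24.

Yes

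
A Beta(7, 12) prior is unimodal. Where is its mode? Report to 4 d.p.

0.3529

The density x^(α−1)(1−x)^(β−1) is maximised at (α−1)/(α+β−2) = 6/17 = 0.3529.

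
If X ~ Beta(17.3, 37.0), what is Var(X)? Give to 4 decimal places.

α+β = 54.3 and αβ = 640.10, so Var = αβ/[(α+β)²(α+β+1)] = 640.10/163051.497 = 0.0039.

0.0039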